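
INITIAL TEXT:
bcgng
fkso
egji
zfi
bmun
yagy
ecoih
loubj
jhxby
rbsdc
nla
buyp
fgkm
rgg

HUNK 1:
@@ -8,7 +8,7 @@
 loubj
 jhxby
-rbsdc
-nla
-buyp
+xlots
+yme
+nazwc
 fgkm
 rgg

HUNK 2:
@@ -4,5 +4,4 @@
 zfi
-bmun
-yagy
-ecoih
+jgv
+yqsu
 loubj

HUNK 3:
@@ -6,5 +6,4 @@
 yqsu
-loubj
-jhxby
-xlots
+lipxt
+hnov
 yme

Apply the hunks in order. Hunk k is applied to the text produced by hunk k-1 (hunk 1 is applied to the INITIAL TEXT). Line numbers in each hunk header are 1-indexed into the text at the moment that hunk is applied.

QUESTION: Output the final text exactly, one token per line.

Answer: bcgng
fkso
egji
zfi
jgv
yqsu
lipxt
hnov
yme
nazwc
fgkm
rgg

Derivation:
Hunk 1: at line 8 remove [rbsdc,nla,buyp] add [xlots,yme,nazwc] -> 14 lines: bcgng fkso egji zfi bmun yagy ecoih loubj jhxby xlots yme nazwc fgkm rgg
Hunk 2: at line 4 remove [bmun,yagy,ecoih] add [jgv,yqsu] -> 13 lines: bcgng fkso egji zfi jgv yqsu loubj jhxby xlots yme nazwc fgkm rgg
Hunk 3: at line 6 remove [loubj,jhxby,xlots] add [lipxt,hnov] -> 12 lines: bcgng fkso egji zfi jgv yqsu lipxt hnov yme nazwc fgkm rgg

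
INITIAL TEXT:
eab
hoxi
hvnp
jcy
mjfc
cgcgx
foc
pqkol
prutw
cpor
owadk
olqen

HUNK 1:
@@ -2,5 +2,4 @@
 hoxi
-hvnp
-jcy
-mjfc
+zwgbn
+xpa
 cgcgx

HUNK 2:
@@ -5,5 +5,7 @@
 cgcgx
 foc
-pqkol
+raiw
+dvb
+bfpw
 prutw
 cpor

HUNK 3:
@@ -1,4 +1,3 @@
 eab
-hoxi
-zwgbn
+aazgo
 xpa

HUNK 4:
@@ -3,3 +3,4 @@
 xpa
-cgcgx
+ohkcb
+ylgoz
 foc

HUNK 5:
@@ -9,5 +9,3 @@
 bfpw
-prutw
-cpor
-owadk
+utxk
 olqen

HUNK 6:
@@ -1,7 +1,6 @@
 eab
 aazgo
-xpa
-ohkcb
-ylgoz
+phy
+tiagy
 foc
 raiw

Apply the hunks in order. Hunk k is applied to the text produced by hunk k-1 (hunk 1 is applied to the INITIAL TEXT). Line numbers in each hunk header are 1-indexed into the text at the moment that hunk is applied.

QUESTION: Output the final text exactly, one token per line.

Hunk 1: at line 2 remove [hvnp,jcy,mjfc] add [zwgbn,xpa] -> 11 lines: eab hoxi zwgbn xpa cgcgx foc pqkol prutw cpor owadk olqen
Hunk 2: at line 5 remove [pqkol] add [raiw,dvb,bfpw] -> 13 lines: eab hoxi zwgbn xpa cgcgx foc raiw dvb bfpw prutw cpor owadk olqen
Hunk 3: at line 1 remove [hoxi,zwgbn] add [aazgo] -> 12 lines: eab aazgo xpa cgcgx foc raiw dvb bfpw prutw cpor owadk olqen
Hunk 4: at line 3 remove [cgcgx] add [ohkcb,ylgoz] -> 13 lines: eab aazgo xpa ohkcb ylgoz foc raiw dvb bfpw prutw cpor owadk olqen
Hunk 5: at line 9 remove [prutw,cpor,owadk] add [utxk] -> 11 lines: eab aazgo xpa ohkcb ylgoz foc raiw dvb bfpw utxk olqen
Hunk 6: at line 1 remove [xpa,ohkcb,ylgoz] add [phy,tiagy] -> 10 lines: eab aazgo phy tiagy foc raiw dvb bfpw utxk olqen

Answer: eab
aazgo
phy
tiagy
foc
raiw
dvb
bfpw
utxk
olqen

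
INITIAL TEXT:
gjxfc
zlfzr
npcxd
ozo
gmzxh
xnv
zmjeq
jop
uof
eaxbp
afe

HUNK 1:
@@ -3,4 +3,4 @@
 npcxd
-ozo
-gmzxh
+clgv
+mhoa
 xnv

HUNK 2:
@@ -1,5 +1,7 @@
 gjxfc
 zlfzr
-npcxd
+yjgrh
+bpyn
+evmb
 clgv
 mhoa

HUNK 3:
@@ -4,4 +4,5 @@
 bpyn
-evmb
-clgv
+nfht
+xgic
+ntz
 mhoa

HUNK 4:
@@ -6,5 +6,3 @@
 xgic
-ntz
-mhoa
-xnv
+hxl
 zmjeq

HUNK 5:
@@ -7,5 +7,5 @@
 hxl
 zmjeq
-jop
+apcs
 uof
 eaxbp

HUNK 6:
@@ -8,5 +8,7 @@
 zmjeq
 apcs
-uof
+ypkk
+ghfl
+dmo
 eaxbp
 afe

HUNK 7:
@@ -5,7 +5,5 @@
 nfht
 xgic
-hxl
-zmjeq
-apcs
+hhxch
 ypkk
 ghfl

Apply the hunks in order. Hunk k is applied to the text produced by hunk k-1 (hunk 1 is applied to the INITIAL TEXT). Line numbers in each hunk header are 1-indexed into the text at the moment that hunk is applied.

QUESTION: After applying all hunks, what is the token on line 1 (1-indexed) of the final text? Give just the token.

Hunk 1: at line 3 remove [ozo,gmzxh] add [clgv,mhoa] -> 11 lines: gjxfc zlfzr npcxd clgv mhoa xnv zmjeq jop uof eaxbp afe
Hunk 2: at line 1 remove [npcxd] add [yjgrh,bpyn,evmb] -> 13 lines: gjxfc zlfzr yjgrh bpyn evmb clgv mhoa xnv zmjeq jop uof eaxbp afe
Hunk 3: at line 4 remove [evmb,clgv] add [nfht,xgic,ntz] -> 14 lines: gjxfc zlfzr yjgrh bpyn nfht xgic ntz mhoa xnv zmjeq jop uof eaxbp afe
Hunk 4: at line 6 remove [ntz,mhoa,xnv] add [hxl] -> 12 lines: gjxfc zlfzr yjgrh bpyn nfht xgic hxl zmjeq jop uof eaxbp afe
Hunk 5: at line 7 remove [jop] add [apcs] -> 12 lines: gjxfc zlfzr yjgrh bpyn nfht xgic hxl zmjeq apcs uof eaxbp afe
Hunk 6: at line 8 remove [uof] add [ypkk,ghfl,dmo] -> 14 lines: gjxfc zlfzr yjgrh bpyn nfht xgic hxl zmjeq apcs ypkk ghfl dmo eaxbp afe
Hunk 7: at line 5 remove [hxl,zmjeq,apcs] add [hhxch] -> 12 lines: gjxfc zlfzr yjgrh bpyn nfht xgic hhxch ypkk ghfl dmo eaxbp afe
Final line 1: gjxfc

Answer: gjxfc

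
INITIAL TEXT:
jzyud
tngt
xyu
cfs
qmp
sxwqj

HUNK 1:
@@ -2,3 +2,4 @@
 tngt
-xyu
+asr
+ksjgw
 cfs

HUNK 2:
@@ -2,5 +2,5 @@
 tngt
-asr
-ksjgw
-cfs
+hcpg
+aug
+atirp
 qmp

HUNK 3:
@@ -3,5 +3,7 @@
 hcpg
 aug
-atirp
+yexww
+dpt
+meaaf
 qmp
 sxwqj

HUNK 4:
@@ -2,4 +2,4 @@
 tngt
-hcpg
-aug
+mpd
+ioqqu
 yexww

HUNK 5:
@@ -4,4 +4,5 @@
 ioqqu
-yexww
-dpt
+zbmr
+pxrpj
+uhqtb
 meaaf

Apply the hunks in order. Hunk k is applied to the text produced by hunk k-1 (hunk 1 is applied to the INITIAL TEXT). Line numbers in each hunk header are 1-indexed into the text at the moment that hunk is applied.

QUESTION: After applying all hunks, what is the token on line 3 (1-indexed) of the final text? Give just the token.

Answer: mpd

Derivation:
Hunk 1: at line 2 remove [xyu] add [asr,ksjgw] -> 7 lines: jzyud tngt asr ksjgw cfs qmp sxwqj
Hunk 2: at line 2 remove [asr,ksjgw,cfs] add [hcpg,aug,atirp] -> 7 lines: jzyud tngt hcpg aug atirp qmp sxwqj
Hunk 3: at line 3 remove [atirp] add [yexww,dpt,meaaf] -> 9 lines: jzyud tngt hcpg aug yexww dpt meaaf qmp sxwqj
Hunk 4: at line 2 remove [hcpg,aug] add [mpd,ioqqu] -> 9 lines: jzyud tngt mpd ioqqu yexww dpt meaaf qmp sxwqj
Hunk 5: at line 4 remove [yexww,dpt] add [zbmr,pxrpj,uhqtb] -> 10 lines: jzyud tngt mpd ioqqu zbmr pxrpj uhqtb meaaf qmp sxwqj
Final line 3: mpd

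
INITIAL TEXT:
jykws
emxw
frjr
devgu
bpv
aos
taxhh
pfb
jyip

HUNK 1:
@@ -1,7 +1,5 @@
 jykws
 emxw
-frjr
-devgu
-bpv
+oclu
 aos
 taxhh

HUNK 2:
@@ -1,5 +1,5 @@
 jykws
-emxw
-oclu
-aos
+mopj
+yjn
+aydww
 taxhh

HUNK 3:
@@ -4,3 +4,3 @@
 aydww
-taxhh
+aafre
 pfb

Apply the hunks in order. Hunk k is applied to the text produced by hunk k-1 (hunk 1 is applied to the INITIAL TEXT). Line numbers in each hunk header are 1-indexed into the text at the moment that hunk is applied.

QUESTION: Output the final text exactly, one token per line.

Answer: jykws
mopj
yjn
aydww
aafre
pfb
jyip

Derivation:
Hunk 1: at line 1 remove [frjr,devgu,bpv] add [oclu] -> 7 lines: jykws emxw oclu aos taxhh pfb jyip
Hunk 2: at line 1 remove [emxw,oclu,aos] add [mopj,yjn,aydww] -> 7 lines: jykws mopj yjn aydww taxhh pfb jyip
Hunk 3: at line 4 remove [taxhh] add [aafre] -> 7 lines: jykws mopj yjn aydww aafre pfb jyip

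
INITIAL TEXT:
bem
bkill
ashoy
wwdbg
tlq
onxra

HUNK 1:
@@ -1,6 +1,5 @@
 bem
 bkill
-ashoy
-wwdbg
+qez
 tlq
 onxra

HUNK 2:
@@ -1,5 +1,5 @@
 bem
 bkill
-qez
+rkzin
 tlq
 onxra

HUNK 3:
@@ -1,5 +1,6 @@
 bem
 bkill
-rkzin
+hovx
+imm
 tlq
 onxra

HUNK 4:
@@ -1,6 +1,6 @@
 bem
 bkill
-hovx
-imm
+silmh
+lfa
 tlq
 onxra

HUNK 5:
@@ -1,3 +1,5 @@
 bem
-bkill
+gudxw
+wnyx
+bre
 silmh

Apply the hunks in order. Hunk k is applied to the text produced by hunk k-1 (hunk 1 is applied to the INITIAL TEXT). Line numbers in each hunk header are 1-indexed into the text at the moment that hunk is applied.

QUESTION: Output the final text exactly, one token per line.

Answer: bem
gudxw
wnyx
bre
silmh
lfa
tlq
onxra

Derivation:
Hunk 1: at line 1 remove [ashoy,wwdbg] add [qez] -> 5 lines: bem bkill qez tlq onxra
Hunk 2: at line 1 remove [qez] add [rkzin] -> 5 lines: bem bkill rkzin tlq onxra
Hunk 3: at line 1 remove [rkzin] add [hovx,imm] -> 6 lines: bem bkill hovx imm tlq onxra
Hunk 4: at line 1 remove [hovx,imm] add [silmh,lfa] -> 6 lines: bem bkill silmh lfa tlq onxra
Hunk 5: at line 1 remove [bkill] add [gudxw,wnyx,bre] -> 8 lines: bem gudxw wnyx bre silmh lfa tlq onxra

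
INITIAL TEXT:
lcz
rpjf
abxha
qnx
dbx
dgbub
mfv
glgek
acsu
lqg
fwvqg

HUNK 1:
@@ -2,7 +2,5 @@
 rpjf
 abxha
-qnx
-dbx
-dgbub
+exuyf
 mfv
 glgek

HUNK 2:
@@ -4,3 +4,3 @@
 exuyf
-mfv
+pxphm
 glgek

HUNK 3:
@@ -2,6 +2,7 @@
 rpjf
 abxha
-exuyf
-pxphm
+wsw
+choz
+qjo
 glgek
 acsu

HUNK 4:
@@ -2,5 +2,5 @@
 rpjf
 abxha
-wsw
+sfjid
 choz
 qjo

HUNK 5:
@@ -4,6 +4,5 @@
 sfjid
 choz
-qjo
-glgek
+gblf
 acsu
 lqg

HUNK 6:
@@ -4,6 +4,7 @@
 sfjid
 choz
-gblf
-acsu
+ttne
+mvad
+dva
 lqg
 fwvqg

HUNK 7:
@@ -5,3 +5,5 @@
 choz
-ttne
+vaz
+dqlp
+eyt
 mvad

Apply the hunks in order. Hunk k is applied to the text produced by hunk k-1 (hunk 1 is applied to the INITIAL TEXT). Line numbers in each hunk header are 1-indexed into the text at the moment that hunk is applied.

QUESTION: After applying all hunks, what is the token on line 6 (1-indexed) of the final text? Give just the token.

Hunk 1: at line 2 remove [qnx,dbx,dgbub] add [exuyf] -> 9 lines: lcz rpjf abxha exuyf mfv glgek acsu lqg fwvqg
Hunk 2: at line 4 remove [mfv] add [pxphm] -> 9 lines: lcz rpjf abxha exuyf pxphm glgek acsu lqg fwvqg
Hunk 3: at line 2 remove [exuyf,pxphm] add [wsw,choz,qjo] -> 10 lines: lcz rpjf abxha wsw choz qjo glgek acsu lqg fwvqg
Hunk 4: at line 2 remove [wsw] add [sfjid] -> 10 lines: lcz rpjf abxha sfjid choz qjo glgek acsu lqg fwvqg
Hunk 5: at line 4 remove [qjo,glgek] add [gblf] -> 9 lines: lcz rpjf abxha sfjid choz gblf acsu lqg fwvqg
Hunk 6: at line 4 remove [gblf,acsu] add [ttne,mvad,dva] -> 10 lines: lcz rpjf abxha sfjid choz ttne mvad dva lqg fwvqg
Hunk 7: at line 5 remove [ttne] add [vaz,dqlp,eyt] -> 12 lines: lcz rpjf abxha sfjid choz vaz dqlp eyt mvad dva lqg fwvqg
Final line 6: vaz

Answer: vaz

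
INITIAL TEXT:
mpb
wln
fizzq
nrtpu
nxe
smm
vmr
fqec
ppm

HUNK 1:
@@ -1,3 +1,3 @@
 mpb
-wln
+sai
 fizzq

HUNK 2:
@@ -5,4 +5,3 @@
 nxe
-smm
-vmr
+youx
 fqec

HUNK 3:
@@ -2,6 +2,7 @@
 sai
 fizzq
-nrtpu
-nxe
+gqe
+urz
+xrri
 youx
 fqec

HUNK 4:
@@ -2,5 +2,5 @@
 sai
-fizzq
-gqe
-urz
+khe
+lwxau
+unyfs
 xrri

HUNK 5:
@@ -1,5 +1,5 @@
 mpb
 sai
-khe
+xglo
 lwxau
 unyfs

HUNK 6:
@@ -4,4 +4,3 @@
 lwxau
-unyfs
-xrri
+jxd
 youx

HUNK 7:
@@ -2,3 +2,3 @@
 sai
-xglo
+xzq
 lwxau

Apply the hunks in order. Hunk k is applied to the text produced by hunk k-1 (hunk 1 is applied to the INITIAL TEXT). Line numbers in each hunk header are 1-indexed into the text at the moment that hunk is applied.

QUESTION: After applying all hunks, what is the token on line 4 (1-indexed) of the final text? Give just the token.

Answer: lwxau

Derivation:
Hunk 1: at line 1 remove [wln] add [sai] -> 9 lines: mpb sai fizzq nrtpu nxe smm vmr fqec ppm
Hunk 2: at line 5 remove [smm,vmr] add [youx] -> 8 lines: mpb sai fizzq nrtpu nxe youx fqec ppm
Hunk 3: at line 2 remove [nrtpu,nxe] add [gqe,urz,xrri] -> 9 lines: mpb sai fizzq gqe urz xrri youx fqec ppm
Hunk 4: at line 2 remove [fizzq,gqe,urz] add [khe,lwxau,unyfs] -> 9 lines: mpb sai khe lwxau unyfs xrri youx fqec ppm
Hunk 5: at line 1 remove [khe] add [xglo] -> 9 lines: mpb sai xglo lwxau unyfs xrri youx fqec ppm
Hunk 6: at line 4 remove [unyfs,xrri] add [jxd] -> 8 lines: mpb sai xglo lwxau jxd youx fqec ppm
Hunk 7: at line 2 remove [xglo] add [xzq] -> 8 lines: mpb sai xzq lwxau jxd youx fqec ppm
Final line 4: lwxau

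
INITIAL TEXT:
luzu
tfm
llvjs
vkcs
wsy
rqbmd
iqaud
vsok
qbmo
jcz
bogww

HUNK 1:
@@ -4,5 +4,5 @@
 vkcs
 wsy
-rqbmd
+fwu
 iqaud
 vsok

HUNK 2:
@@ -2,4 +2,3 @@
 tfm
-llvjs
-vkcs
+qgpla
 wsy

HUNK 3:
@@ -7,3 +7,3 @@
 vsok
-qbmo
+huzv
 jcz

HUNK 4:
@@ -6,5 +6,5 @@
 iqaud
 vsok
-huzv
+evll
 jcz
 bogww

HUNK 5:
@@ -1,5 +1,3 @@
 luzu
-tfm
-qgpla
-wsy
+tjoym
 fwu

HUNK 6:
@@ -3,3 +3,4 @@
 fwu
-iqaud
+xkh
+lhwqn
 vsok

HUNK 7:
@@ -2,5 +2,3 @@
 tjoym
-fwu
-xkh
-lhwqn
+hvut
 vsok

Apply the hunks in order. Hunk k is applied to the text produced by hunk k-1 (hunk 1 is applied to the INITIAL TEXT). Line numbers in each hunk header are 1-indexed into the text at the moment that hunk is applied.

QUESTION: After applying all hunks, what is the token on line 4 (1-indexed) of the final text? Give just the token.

Hunk 1: at line 4 remove [rqbmd] add [fwu] -> 11 lines: luzu tfm llvjs vkcs wsy fwu iqaud vsok qbmo jcz bogww
Hunk 2: at line 2 remove [llvjs,vkcs] add [qgpla] -> 10 lines: luzu tfm qgpla wsy fwu iqaud vsok qbmo jcz bogww
Hunk 3: at line 7 remove [qbmo] add [huzv] -> 10 lines: luzu tfm qgpla wsy fwu iqaud vsok huzv jcz bogww
Hunk 4: at line 6 remove [huzv] add [evll] -> 10 lines: luzu tfm qgpla wsy fwu iqaud vsok evll jcz bogww
Hunk 5: at line 1 remove [tfm,qgpla,wsy] add [tjoym] -> 8 lines: luzu tjoym fwu iqaud vsok evll jcz bogww
Hunk 6: at line 3 remove [iqaud] add [xkh,lhwqn] -> 9 lines: luzu tjoym fwu xkh lhwqn vsok evll jcz bogww
Hunk 7: at line 2 remove [fwu,xkh,lhwqn] add [hvut] -> 7 lines: luzu tjoym hvut vsok evll jcz bogww
Final line 4: vsok

Answer: vsok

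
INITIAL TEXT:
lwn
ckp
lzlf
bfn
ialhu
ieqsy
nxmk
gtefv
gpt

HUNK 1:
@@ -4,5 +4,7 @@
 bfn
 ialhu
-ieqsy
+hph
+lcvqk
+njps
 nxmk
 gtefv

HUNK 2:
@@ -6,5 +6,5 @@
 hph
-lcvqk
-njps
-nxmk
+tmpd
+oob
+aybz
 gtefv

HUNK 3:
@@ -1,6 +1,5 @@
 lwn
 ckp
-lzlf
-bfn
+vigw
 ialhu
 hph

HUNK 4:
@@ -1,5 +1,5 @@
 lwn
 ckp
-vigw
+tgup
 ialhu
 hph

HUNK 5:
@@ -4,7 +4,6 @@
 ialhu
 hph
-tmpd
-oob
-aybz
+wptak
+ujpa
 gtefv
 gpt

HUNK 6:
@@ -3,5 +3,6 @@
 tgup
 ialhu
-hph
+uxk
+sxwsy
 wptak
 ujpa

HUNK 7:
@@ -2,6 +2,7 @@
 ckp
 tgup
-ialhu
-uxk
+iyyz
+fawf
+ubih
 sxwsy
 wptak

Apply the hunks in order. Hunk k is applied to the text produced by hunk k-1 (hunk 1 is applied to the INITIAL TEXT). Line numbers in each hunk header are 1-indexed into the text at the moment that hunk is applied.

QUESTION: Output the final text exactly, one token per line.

Hunk 1: at line 4 remove [ieqsy] add [hph,lcvqk,njps] -> 11 lines: lwn ckp lzlf bfn ialhu hph lcvqk njps nxmk gtefv gpt
Hunk 2: at line 6 remove [lcvqk,njps,nxmk] add [tmpd,oob,aybz] -> 11 lines: lwn ckp lzlf bfn ialhu hph tmpd oob aybz gtefv gpt
Hunk 3: at line 1 remove [lzlf,bfn] add [vigw] -> 10 lines: lwn ckp vigw ialhu hph tmpd oob aybz gtefv gpt
Hunk 4: at line 1 remove [vigw] add [tgup] -> 10 lines: lwn ckp tgup ialhu hph tmpd oob aybz gtefv gpt
Hunk 5: at line 4 remove [tmpd,oob,aybz] add [wptak,ujpa] -> 9 lines: lwn ckp tgup ialhu hph wptak ujpa gtefv gpt
Hunk 6: at line 3 remove [hph] add [uxk,sxwsy] -> 10 lines: lwn ckp tgup ialhu uxk sxwsy wptak ujpa gtefv gpt
Hunk 7: at line 2 remove [ialhu,uxk] add [iyyz,fawf,ubih] -> 11 lines: lwn ckp tgup iyyz fawf ubih sxwsy wptak ujpa gtefv gpt

Answer: lwn
ckp
tgup
iyyz
fawf
ubih
sxwsy
wptak
ujpa
gtefv
gpt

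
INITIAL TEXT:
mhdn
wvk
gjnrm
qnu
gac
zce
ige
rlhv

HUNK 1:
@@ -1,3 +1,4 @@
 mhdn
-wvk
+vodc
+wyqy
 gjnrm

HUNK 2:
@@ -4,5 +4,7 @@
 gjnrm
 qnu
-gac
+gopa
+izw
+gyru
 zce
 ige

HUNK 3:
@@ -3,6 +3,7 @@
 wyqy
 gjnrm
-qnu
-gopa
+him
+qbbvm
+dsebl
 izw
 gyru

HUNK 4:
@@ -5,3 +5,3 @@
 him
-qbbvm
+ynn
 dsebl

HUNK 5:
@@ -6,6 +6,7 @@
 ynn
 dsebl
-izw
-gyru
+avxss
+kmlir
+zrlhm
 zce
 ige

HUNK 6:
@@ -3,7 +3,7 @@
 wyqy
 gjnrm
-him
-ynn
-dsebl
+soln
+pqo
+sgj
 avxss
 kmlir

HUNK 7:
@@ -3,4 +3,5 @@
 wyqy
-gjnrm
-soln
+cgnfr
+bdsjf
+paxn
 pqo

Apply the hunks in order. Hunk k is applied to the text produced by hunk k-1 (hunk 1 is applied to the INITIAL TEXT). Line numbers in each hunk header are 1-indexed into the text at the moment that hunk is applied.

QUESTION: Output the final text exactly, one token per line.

Answer: mhdn
vodc
wyqy
cgnfr
bdsjf
paxn
pqo
sgj
avxss
kmlir
zrlhm
zce
ige
rlhv

Derivation:
Hunk 1: at line 1 remove [wvk] add [vodc,wyqy] -> 9 lines: mhdn vodc wyqy gjnrm qnu gac zce ige rlhv
Hunk 2: at line 4 remove [gac] add [gopa,izw,gyru] -> 11 lines: mhdn vodc wyqy gjnrm qnu gopa izw gyru zce ige rlhv
Hunk 3: at line 3 remove [qnu,gopa] add [him,qbbvm,dsebl] -> 12 lines: mhdn vodc wyqy gjnrm him qbbvm dsebl izw gyru zce ige rlhv
Hunk 4: at line 5 remove [qbbvm] add [ynn] -> 12 lines: mhdn vodc wyqy gjnrm him ynn dsebl izw gyru zce ige rlhv
Hunk 5: at line 6 remove [izw,gyru] add [avxss,kmlir,zrlhm] -> 13 lines: mhdn vodc wyqy gjnrm him ynn dsebl avxss kmlir zrlhm zce ige rlhv
Hunk 6: at line 3 remove [him,ynn,dsebl] add [soln,pqo,sgj] -> 13 lines: mhdn vodc wyqy gjnrm soln pqo sgj avxss kmlir zrlhm zce ige rlhv
Hunk 7: at line 3 remove [gjnrm,soln] add [cgnfr,bdsjf,paxn] -> 14 lines: mhdn vodc wyqy cgnfr bdsjf paxn pqo sgj avxss kmlir zrlhm zce ige rlhv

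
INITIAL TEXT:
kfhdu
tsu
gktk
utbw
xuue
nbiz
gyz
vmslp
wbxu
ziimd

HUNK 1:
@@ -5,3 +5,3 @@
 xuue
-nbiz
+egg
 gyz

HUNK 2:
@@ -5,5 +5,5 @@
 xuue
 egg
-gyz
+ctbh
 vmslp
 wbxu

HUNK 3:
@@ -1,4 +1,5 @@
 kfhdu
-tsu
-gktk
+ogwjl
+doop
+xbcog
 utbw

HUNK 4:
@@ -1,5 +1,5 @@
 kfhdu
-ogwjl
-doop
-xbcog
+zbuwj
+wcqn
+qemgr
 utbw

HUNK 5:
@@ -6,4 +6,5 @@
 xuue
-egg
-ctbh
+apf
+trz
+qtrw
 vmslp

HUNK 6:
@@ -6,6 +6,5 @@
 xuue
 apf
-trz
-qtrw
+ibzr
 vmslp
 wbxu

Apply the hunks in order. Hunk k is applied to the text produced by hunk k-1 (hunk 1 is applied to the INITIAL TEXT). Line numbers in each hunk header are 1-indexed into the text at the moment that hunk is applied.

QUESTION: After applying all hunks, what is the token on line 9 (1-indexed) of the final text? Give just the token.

Answer: vmslp

Derivation:
Hunk 1: at line 5 remove [nbiz] add [egg] -> 10 lines: kfhdu tsu gktk utbw xuue egg gyz vmslp wbxu ziimd
Hunk 2: at line 5 remove [gyz] add [ctbh] -> 10 lines: kfhdu tsu gktk utbw xuue egg ctbh vmslp wbxu ziimd
Hunk 3: at line 1 remove [tsu,gktk] add [ogwjl,doop,xbcog] -> 11 lines: kfhdu ogwjl doop xbcog utbw xuue egg ctbh vmslp wbxu ziimd
Hunk 4: at line 1 remove [ogwjl,doop,xbcog] add [zbuwj,wcqn,qemgr] -> 11 lines: kfhdu zbuwj wcqn qemgr utbw xuue egg ctbh vmslp wbxu ziimd
Hunk 5: at line 6 remove [egg,ctbh] add [apf,trz,qtrw] -> 12 lines: kfhdu zbuwj wcqn qemgr utbw xuue apf trz qtrw vmslp wbxu ziimd
Hunk 6: at line 6 remove [trz,qtrw] add [ibzr] -> 11 lines: kfhdu zbuwj wcqn qemgr utbw xuue apf ibzr vmslp wbxu ziimd
Final line 9: vmslp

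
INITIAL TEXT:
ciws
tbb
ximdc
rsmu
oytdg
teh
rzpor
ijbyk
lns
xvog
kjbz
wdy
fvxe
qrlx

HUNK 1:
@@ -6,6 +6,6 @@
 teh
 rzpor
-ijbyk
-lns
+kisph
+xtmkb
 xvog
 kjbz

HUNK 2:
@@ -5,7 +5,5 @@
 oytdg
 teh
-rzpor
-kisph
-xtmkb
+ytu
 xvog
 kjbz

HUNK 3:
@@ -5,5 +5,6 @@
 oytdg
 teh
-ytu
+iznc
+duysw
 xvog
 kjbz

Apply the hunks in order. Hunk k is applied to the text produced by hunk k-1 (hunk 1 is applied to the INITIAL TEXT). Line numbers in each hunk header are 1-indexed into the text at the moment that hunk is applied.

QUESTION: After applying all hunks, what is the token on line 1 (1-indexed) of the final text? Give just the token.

Hunk 1: at line 6 remove [ijbyk,lns] add [kisph,xtmkb] -> 14 lines: ciws tbb ximdc rsmu oytdg teh rzpor kisph xtmkb xvog kjbz wdy fvxe qrlx
Hunk 2: at line 5 remove [rzpor,kisph,xtmkb] add [ytu] -> 12 lines: ciws tbb ximdc rsmu oytdg teh ytu xvog kjbz wdy fvxe qrlx
Hunk 3: at line 5 remove [ytu] add [iznc,duysw] -> 13 lines: ciws tbb ximdc rsmu oytdg teh iznc duysw xvog kjbz wdy fvxe qrlx
Final line 1: ciws

Answer: ciws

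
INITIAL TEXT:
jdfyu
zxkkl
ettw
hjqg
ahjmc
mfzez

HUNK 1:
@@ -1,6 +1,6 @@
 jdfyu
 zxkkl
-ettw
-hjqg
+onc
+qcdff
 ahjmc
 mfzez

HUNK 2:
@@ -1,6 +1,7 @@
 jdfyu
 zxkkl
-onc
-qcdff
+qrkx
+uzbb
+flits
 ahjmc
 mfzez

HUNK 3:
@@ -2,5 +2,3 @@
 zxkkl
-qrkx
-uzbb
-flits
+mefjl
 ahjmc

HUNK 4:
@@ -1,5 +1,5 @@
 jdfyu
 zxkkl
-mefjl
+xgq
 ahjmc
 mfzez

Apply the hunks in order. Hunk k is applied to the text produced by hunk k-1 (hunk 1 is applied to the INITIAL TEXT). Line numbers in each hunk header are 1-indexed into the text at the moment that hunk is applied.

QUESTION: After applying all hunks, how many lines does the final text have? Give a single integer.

Hunk 1: at line 1 remove [ettw,hjqg] add [onc,qcdff] -> 6 lines: jdfyu zxkkl onc qcdff ahjmc mfzez
Hunk 2: at line 1 remove [onc,qcdff] add [qrkx,uzbb,flits] -> 7 lines: jdfyu zxkkl qrkx uzbb flits ahjmc mfzez
Hunk 3: at line 2 remove [qrkx,uzbb,flits] add [mefjl] -> 5 lines: jdfyu zxkkl mefjl ahjmc mfzez
Hunk 4: at line 1 remove [mefjl] add [xgq] -> 5 lines: jdfyu zxkkl xgq ahjmc mfzez
Final line count: 5

Answer: 5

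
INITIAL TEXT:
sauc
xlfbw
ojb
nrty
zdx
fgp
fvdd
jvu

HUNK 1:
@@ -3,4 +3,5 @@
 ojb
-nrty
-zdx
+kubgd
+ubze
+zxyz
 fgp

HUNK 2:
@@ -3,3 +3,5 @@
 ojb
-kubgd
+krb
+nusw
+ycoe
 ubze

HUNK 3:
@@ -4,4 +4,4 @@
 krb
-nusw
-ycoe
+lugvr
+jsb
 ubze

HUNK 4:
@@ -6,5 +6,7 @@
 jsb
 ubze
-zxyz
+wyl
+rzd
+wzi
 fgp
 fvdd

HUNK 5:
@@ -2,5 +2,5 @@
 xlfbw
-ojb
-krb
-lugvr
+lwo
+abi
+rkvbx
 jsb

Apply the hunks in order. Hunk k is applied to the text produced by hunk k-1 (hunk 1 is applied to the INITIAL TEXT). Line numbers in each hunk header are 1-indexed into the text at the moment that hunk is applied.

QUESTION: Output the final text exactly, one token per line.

Answer: sauc
xlfbw
lwo
abi
rkvbx
jsb
ubze
wyl
rzd
wzi
fgp
fvdd
jvu

Derivation:
Hunk 1: at line 3 remove [nrty,zdx] add [kubgd,ubze,zxyz] -> 9 lines: sauc xlfbw ojb kubgd ubze zxyz fgp fvdd jvu
Hunk 2: at line 3 remove [kubgd] add [krb,nusw,ycoe] -> 11 lines: sauc xlfbw ojb krb nusw ycoe ubze zxyz fgp fvdd jvu
Hunk 3: at line 4 remove [nusw,ycoe] add [lugvr,jsb] -> 11 lines: sauc xlfbw ojb krb lugvr jsb ubze zxyz fgp fvdd jvu
Hunk 4: at line 6 remove [zxyz] add [wyl,rzd,wzi] -> 13 lines: sauc xlfbw ojb krb lugvr jsb ubze wyl rzd wzi fgp fvdd jvu
Hunk 5: at line 2 remove [ojb,krb,lugvr] add [lwo,abi,rkvbx] -> 13 lines: sauc xlfbw lwo abi rkvbx jsb ubze wyl rzd wzi fgp fvdd jvu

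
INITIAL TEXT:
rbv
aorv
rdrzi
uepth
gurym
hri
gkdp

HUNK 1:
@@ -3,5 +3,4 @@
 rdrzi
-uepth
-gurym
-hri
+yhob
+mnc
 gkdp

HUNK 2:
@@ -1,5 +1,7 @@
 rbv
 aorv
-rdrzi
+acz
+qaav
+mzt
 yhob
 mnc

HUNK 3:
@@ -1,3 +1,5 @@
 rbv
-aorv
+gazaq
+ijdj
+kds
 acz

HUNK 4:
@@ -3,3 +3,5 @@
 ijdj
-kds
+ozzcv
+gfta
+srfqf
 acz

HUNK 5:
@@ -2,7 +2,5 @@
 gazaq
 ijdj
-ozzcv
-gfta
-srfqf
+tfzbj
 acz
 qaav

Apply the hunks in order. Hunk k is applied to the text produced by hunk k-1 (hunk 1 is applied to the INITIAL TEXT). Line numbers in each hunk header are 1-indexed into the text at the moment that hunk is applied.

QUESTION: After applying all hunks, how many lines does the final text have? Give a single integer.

Answer: 10

Derivation:
Hunk 1: at line 3 remove [uepth,gurym,hri] add [yhob,mnc] -> 6 lines: rbv aorv rdrzi yhob mnc gkdp
Hunk 2: at line 1 remove [rdrzi] add [acz,qaav,mzt] -> 8 lines: rbv aorv acz qaav mzt yhob mnc gkdp
Hunk 3: at line 1 remove [aorv] add [gazaq,ijdj,kds] -> 10 lines: rbv gazaq ijdj kds acz qaav mzt yhob mnc gkdp
Hunk 4: at line 3 remove [kds] add [ozzcv,gfta,srfqf] -> 12 lines: rbv gazaq ijdj ozzcv gfta srfqf acz qaav mzt yhob mnc gkdp
Hunk 5: at line 2 remove [ozzcv,gfta,srfqf] add [tfzbj] -> 10 lines: rbv gazaq ijdj tfzbj acz qaav mzt yhob mnc gkdp
Final line count: 10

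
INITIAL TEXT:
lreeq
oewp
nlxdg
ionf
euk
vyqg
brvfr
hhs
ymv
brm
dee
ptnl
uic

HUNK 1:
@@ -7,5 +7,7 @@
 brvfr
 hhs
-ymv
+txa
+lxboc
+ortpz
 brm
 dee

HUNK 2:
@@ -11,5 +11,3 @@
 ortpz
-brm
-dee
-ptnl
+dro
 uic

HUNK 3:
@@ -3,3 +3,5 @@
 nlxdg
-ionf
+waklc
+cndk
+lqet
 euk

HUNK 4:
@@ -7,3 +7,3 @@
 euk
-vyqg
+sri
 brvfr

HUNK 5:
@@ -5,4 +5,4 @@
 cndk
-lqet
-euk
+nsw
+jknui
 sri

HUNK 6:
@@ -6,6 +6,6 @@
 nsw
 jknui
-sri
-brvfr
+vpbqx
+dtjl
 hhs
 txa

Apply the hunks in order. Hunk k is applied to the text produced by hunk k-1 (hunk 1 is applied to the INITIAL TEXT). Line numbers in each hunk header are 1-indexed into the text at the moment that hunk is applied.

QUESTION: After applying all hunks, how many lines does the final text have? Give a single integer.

Answer: 15

Derivation:
Hunk 1: at line 7 remove [ymv] add [txa,lxboc,ortpz] -> 15 lines: lreeq oewp nlxdg ionf euk vyqg brvfr hhs txa lxboc ortpz brm dee ptnl uic
Hunk 2: at line 11 remove [brm,dee,ptnl] add [dro] -> 13 lines: lreeq oewp nlxdg ionf euk vyqg brvfr hhs txa lxboc ortpz dro uic
Hunk 3: at line 3 remove [ionf] add [waklc,cndk,lqet] -> 15 lines: lreeq oewp nlxdg waklc cndk lqet euk vyqg brvfr hhs txa lxboc ortpz dro uic
Hunk 4: at line 7 remove [vyqg] add [sri] -> 15 lines: lreeq oewp nlxdg waklc cndk lqet euk sri brvfr hhs txa lxboc ortpz dro uic
Hunk 5: at line 5 remove [lqet,euk] add [nsw,jknui] -> 15 lines: lreeq oewp nlxdg waklc cndk nsw jknui sri brvfr hhs txa lxboc ortpz dro uic
Hunk 6: at line 6 remove [sri,brvfr] add [vpbqx,dtjl] -> 15 lines: lreeq oewp nlxdg waklc cndk nsw jknui vpbqx dtjl hhs txa lxboc ortpz dro uic
Final line count: 15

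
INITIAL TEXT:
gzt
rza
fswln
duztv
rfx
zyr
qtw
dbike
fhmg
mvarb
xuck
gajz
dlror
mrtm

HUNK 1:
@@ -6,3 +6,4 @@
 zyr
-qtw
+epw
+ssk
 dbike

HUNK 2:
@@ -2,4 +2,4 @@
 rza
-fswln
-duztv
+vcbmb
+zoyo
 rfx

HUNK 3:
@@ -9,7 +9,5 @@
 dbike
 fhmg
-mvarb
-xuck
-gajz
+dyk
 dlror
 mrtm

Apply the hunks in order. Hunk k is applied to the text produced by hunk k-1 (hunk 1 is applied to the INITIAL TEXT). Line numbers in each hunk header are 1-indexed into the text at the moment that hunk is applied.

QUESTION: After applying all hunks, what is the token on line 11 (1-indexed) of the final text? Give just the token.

Answer: dyk

Derivation:
Hunk 1: at line 6 remove [qtw] add [epw,ssk] -> 15 lines: gzt rza fswln duztv rfx zyr epw ssk dbike fhmg mvarb xuck gajz dlror mrtm
Hunk 2: at line 2 remove [fswln,duztv] add [vcbmb,zoyo] -> 15 lines: gzt rza vcbmb zoyo rfx zyr epw ssk dbike fhmg mvarb xuck gajz dlror mrtm
Hunk 3: at line 9 remove [mvarb,xuck,gajz] add [dyk] -> 13 lines: gzt rza vcbmb zoyo rfx zyr epw ssk dbike fhmg dyk dlror mrtm
Final line 11: dyk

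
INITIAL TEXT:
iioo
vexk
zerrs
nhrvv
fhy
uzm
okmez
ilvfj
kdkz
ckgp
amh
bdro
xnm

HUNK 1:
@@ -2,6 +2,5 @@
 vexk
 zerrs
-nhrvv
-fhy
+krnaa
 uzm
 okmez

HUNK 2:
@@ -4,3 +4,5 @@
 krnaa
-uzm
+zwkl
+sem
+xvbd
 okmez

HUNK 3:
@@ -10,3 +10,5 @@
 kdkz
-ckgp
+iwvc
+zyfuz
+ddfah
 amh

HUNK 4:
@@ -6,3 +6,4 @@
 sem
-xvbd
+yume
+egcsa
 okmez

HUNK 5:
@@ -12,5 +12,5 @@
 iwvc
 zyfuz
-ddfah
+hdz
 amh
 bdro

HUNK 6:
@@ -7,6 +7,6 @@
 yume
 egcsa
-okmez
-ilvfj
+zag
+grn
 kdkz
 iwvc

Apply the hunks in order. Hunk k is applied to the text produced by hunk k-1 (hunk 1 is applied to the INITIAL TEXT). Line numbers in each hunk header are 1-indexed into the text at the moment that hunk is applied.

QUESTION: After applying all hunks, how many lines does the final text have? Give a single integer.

Hunk 1: at line 2 remove [nhrvv,fhy] add [krnaa] -> 12 lines: iioo vexk zerrs krnaa uzm okmez ilvfj kdkz ckgp amh bdro xnm
Hunk 2: at line 4 remove [uzm] add [zwkl,sem,xvbd] -> 14 lines: iioo vexk zerrs krnaa zwkl sem xvbd okmez ilvfj kdkz ckgp amh bdro xnm
Hunk 3: at line 10 remove [ckgp] add [iwvc,zyfuz,ddfah] -> 16 lines: iioo vexk zerrs krnaa zwkl sem xvbd okmez ilvfj kdkz iwvc zyfuz ddfah amh bdro xnm
Hunk 4: at line 6 remove [xvbd] add [yume,egcsa] -> 17 lines: iioo vexk zerrs krnaa zwkl sem yume egcsa okmez ilvfj kdkz iwvc zyfuz ddfah amh bdro xnm
Hunk 5: at line 12 remove [ddfah] add [hdz] -> 17 lines: iioo vexk zerrs krnaa zwkl sem yume egcsa okmez ilvfj kdkz iwvc zyfuz hdz amh bdro xnm
Hunk 6: at line 7 remove [okmez,ilvfj] add [zag,grn] -> 17 lines: iioo vexk zerrs krnaa zwkl sem yume egcsa zag grn kdkz iwvc zyfuz hdz amh bdro xnm
Final line count: 17

Answer: 17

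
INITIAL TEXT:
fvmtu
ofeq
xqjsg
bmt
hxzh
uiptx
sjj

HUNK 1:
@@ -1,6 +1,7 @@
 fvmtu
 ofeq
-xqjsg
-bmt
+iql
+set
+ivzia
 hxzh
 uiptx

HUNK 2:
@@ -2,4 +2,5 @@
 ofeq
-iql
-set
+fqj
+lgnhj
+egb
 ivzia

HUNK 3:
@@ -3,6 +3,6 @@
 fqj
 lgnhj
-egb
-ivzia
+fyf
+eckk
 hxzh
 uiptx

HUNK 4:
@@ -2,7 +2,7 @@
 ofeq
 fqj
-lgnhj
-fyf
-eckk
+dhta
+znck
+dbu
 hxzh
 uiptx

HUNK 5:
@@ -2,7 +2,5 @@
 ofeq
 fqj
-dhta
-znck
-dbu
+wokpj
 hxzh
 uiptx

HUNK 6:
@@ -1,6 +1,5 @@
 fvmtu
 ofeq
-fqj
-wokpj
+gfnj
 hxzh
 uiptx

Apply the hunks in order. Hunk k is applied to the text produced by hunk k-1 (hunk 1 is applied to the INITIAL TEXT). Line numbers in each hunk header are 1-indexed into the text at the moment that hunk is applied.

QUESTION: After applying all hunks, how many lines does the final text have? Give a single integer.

Hunk 1: at line 1 remove [xqjsg,bmt] add [iql,set,ivzia] -> 8 lines: fvmtu ofeq iql set ivzia hxzh uiptx sjj
Hunk 2: at line 2 remove [iql,set] add [fqj,lgnhj,egb] -> 9 lines: fvmtu ofeq fqj lgnhj egb ivzia hxzh uiptx sjj
Hunk 3: at line 3 remove [egb,ivzia] add [fyf,eckk] -> 9 lines: fvmtu ofeq fqj lgnhj fyf eckk hxzh uiptx sjj
Hunk 4: at line 2 remove [lgnhj,fyf,eckk] add [dhta,znck,dbu] -> 9 lines: fvmtu ofeq fqj dhta znck dbu hxzh uiptx sjj
Hunk 5: at line 2 remove [dhta,znck,dbu] add [wokpj] -> 7 lines: fvmtu ofeq fqj wokpj hxzh uiptx sjj
Hunk 6: at line 1 remove [fqj,wokpj] add [gfnj] -> 6 lines: fvmtu ofeq gfnj hxzh uiptx sjj
Final line count: 6

Answer: 6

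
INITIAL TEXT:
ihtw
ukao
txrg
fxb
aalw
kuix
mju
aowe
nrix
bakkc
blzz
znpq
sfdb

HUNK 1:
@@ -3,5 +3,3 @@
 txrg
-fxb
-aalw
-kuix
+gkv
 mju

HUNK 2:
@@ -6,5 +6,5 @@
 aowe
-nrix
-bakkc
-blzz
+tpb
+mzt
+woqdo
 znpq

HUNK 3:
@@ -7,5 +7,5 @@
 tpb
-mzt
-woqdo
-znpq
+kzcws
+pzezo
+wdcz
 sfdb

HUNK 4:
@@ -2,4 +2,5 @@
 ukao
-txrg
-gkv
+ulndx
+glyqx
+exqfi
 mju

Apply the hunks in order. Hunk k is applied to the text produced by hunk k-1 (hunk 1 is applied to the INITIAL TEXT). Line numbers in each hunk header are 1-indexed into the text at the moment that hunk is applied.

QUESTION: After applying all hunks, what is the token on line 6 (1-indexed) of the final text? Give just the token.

Answer: mju

Derivation:
Hunk 1: at line 3 remove [fxb,aalw,kuix] add [gkv] -> 11 lines: ihtw ukao txrg gkv mju aowe nrix bakkc blzz znpq sfdb
Hunk 2: at line 6 remove [nrix,bakkc,blzz] add [tpb,mzt,woqdo] -> 11 lines: ihtw ukao txrg gkv mju aowe tpb mzt woqdo znpq sfdb
Hunk 3: at line 7 remove [mzt,woqdo,znpq] add [kzcws,pzezo,wdcz] -> 11 lines: ihtw ukao txrg gkv mju aowe tpb kzcws pzezo wdcz sfdb
Hunk 4: at line 2 remove [txrg,gkv] add [ulndx,glyqx,exqfi] -> 12 lines: ihtw ukao ulndx glyqx exqfi mju aowe tpb kzcws pzezo wdcz sfdb
Final line 6: mju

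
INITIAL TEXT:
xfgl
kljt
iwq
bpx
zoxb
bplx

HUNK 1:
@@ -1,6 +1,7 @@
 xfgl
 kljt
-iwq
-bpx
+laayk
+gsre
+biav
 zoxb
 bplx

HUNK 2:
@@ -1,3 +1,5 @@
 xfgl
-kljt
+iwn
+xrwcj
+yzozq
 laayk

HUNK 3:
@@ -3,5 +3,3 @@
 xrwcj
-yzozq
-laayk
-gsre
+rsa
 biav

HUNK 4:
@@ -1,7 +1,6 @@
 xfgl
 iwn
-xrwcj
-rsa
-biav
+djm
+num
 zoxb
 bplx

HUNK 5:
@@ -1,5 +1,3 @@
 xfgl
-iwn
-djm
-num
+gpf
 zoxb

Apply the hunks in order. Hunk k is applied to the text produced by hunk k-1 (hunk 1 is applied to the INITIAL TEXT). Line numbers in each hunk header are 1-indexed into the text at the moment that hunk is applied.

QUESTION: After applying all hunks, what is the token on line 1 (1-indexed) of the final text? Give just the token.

Hunk 1: at line 1 remove [iwq,bpx] add [laayk,gsre,biav] -> 7 lines: xfgl kljt laayk gsre biav zoxb bplx
Hunk 2: at line 1 remove [kljt] add [iwn,xrwcj,yzozq] -> 9 lines: xfgl iwn xrwcj yzozq laayk gsre biav zoxb bplx
Hunk 3: at line 3 remove [yzozq,laayk,gsre] add [rsa] -> 7 lines: xfgl iwn xrwcj rsa biav zoxb bplx
Hunk 4: at line 1 remove [xrwcj,rsa,biav] add [djm,num] -> 6 lines: xfgl iwn djm num zoxb bplx
Hunk 5: at line 1 remove [iwn,djm,num] add [gpf] -> 4 lines: xfgl gpf zoxb bplx
Final line 1: xfgl

Answer: xfgl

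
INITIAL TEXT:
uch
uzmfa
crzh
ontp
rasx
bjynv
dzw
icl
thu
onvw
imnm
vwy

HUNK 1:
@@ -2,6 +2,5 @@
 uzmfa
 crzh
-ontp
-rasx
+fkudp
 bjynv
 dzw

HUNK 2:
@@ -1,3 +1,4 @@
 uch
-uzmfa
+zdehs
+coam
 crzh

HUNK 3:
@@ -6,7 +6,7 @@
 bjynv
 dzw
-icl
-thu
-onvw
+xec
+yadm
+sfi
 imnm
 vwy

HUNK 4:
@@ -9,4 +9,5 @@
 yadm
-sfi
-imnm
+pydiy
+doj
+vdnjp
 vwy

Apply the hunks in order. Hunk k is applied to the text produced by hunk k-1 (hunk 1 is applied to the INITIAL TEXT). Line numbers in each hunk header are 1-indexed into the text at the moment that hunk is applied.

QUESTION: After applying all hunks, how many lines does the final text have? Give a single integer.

Hunk 1: at line 2 remove [ontp,rasx] add [fkudp] -> 11 lines: uch uzmfa crzh fkudp bjynv dzw icl thu onvw imnm vwy
Hunk 2: at line 1 remove [uzmfa] add [zdehs,coam] -> 12 lines: uch zdehs coam crzh fkudp bjynv dzw icl thu onvw imnm vwy
Hunk 3: at line 6 remove [icl,thu,onvw] add [xec,yadm,sfi] -> 12 lines: uch zdehs coam crzh fkudp bjynv dzw xec yadm sfi imnm vwy
Hunk 4: at line 9 remove [sfi,imnm] add [pydiy,doj,vdnjp] -> 13 lines: uch zdehs coam crzh fkudp bjynv dzw xec yadm pydiy doj vdnjp vwy
Final line count: 13

Answer: 13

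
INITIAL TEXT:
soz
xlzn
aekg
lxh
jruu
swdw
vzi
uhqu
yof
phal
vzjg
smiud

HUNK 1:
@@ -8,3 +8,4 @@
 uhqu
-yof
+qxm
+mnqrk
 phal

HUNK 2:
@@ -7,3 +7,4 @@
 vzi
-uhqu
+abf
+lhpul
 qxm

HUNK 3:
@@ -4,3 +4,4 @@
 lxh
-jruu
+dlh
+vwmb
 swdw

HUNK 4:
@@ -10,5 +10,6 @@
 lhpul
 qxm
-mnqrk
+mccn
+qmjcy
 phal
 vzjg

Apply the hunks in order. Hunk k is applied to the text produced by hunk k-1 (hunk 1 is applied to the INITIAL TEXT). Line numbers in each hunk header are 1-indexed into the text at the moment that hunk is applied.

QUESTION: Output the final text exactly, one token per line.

Hunk 1: at line 8 remove [yof] add [qxm,mnqrk] -> 13 lines: soz xlzn aekg lxh jruu swdw vzi uhqu qxm mnqrk phal vzjg smiud
Hunk 2: at line 7 remove [uhqu] add [abf,lhpul] -> 14 lines: soz xlzn aekg lxh jruu swdw vzi abf lhpul qxm mnqrk phal vzjg smiud
Hunk 3: at line 4 remove [jruu] add [dlh,vwmb] -> 15 lines: soz xlzn aekg lxh dlh vwmb swdw vzi abf lhpul qxm mnqrk phal vzjg smiud
Hunk 4: at line 10 remove [mnqrk] add [mccn,qmjcy] -> 16 lines: soz xlzn aekg lxh dlh vwmb swdw vzi abf lhpul qxm mccn qmjcy phal vzjg smiud

Answer: soz
xlzn
aekg
lxh
dlh
vwmb
swdw
vzi
abf
lhpul
qxm
mccn
qmjcy
phal
vzjg
smiud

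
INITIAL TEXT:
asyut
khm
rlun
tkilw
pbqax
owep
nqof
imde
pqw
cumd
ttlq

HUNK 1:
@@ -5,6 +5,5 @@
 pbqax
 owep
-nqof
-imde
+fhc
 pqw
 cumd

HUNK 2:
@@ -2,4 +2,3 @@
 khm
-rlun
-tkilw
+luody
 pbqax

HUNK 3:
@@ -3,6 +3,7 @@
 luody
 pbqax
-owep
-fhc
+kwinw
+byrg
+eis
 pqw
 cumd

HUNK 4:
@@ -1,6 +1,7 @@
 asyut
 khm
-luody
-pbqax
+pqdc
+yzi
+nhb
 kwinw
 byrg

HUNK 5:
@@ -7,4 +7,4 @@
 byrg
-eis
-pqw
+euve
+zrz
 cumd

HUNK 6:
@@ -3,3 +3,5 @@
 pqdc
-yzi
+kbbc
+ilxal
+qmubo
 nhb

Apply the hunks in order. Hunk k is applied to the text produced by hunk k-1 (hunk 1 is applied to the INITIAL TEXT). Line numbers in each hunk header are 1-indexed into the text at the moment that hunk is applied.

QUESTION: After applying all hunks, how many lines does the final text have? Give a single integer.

Answer: 13

Derivation:
Hunk 1: at line 5 remove [nqof,imde] add [fhc] -> 10 lines: asyut khm rlun tkilw pbqax owep fhc pqw cumd ttlq
Hunk 2: at line 2 remove [rlun,tkilw] add [luody] -> 9 lines: asyut khm luody pbqax owep fhc pqw cumd ttlq
Hunk 3: at line 3 remove [owep,fhc] add [kwinw,byrg,eis] -> 10 lines: asyut khm luody pbqax kwinw byrg eis pqw cumd ttlq
Hunk 4: at line 1 remove [luody,pbqax] add [pqdc,yzi,nhb] -> 11 lines: asyut khm pqdc yzi nhb kwinw byrg eis pqw cumd ttlq
Hunk 5: at line 7 remove [eis,pqw] add [euve,zrz] -> 11 lines: asyut khm pqdc yzi nhb kwinw byrg euve zrz cumd ttlq
Hunk 6: at line 3 remove [yzi] add [kbbc,ilxal,qmubo] -> 13 lines: asyut khm pqdc kbbc ilxal qmubo nhb kwinw byrg euve zrz cumd ttlq
Final line count: 13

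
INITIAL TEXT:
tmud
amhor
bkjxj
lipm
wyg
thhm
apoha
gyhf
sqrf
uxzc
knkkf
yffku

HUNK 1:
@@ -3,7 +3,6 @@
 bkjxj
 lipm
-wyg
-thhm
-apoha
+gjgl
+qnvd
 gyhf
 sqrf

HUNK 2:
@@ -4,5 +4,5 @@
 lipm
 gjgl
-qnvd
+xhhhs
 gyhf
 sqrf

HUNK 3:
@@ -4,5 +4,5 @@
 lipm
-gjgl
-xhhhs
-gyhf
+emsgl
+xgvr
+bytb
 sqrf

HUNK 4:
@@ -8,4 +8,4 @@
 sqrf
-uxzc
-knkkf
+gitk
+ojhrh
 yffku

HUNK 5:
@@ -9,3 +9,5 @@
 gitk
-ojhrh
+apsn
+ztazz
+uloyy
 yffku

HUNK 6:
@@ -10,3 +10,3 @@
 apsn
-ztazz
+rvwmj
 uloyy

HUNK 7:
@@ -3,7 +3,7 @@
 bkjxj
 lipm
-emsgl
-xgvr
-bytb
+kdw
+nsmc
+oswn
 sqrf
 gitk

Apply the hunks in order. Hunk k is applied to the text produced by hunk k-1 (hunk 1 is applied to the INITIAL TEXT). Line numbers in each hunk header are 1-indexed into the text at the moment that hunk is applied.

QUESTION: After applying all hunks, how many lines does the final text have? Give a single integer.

Hunk 1: at line 3 remove [wyg,thhm,apoha] add [gjgl,qnvd] -> 11 lines: tmud amhor bkjxj lipm gjgl qnvd gyhf sqrf uxzc knkkf yffku
Hunk 2: at line 4 remove [qnvd] add [xhhhs] -> 11 lines: tmud amhor bkjxj lipm gjgl xhhhs gyhf sqrf uxzc knkkf yffku
Hunk 3: at line 4 remove [gjgl,xhhhs,gyhf] add [emsgl,xgvr,bytb] -> 11 lines: tmud amhor bkjxj lipm emsgl xgvr bytb sqrf uxzc knkkf yffku
Hunk 4: at line 8 remove [uxzc,knkkf] add [gitk,ojhrh] -> 11 lines: tmud amhor bkjxj lipm emsgl xgvr bytb sqrf gitk ojhrh yffku
Hunk 5: at line 9 remove [ojhrh] add [apsn,ztazz,uloyy] -> 13 lines: tmud amhor bkjxj lipm emsgl xgvr bytb sqrf gitk apsn ztazz uloyy yffku
Hunk 6: at line 10 remove [ztazz] add [rvwmj] -> 13 lines: tmud amhor bkjxj lipm emsgl xgvr bytb sqrf gitk apsn rvwmj uloyy yffku
Hunk 7: at line 3 remove [emsgl,xgvr,bytb] add [kdw,nsmc,oswn] -> 13 lines: tmud amhor bkjxj lipm kdw nsmc oswn sqrf gitk apsn rvwmj uloyy yffku
Final line count: 13

Answer: 13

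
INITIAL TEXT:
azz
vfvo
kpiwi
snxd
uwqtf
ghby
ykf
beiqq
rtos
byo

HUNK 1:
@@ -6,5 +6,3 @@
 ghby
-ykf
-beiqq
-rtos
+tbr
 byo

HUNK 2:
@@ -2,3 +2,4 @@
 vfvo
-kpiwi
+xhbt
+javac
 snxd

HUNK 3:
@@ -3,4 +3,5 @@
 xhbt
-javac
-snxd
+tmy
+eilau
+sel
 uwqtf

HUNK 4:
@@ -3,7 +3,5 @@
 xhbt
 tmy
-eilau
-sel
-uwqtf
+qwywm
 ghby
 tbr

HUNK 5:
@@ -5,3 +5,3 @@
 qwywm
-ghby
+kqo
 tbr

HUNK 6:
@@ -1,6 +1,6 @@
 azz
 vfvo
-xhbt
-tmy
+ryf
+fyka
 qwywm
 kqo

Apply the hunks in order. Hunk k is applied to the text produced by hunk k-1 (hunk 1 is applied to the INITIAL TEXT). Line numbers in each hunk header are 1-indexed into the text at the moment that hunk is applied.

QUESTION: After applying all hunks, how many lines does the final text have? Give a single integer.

Hunk 1: at line 6 remove [ykf,beiqq,rtos] add [tbr] -> 8 lines: azz vfvo kpiwi snxd uwqtf ghby tbr byo
Hunk 2: at line 2 remove [kpiwi] add [xhbt,javac] -> 9 lines: azz vfvo xhbt javac snxd uwqtf ghby tbr byo
Hunk 3: at line 3 remove [javac,snxd] add [tmy,eilau,sel] -> 10 lines: azz vfvo xhbt tmy eilau sel uwqtf ghby tbr byo
Hunk 4: at line 3 remove [eilau,sel,uwqtf] add [qwywm] -> 8 lines: azz vfvo xhbt tmy qwywm ghby tbr byo
Hunk 5: at line 5 remove [ghby] add [kqo] -> 8 lines: azz vfvo xhbt tmy qwywm kqo tbr byo
Hunk 6: at line 1 remove [xhbt,tmy] add [ryf,fyka] -> 8 lines: azz vfvo ryf fyka qwywm kqo tbr byo
Final line count: 8

Answer: 8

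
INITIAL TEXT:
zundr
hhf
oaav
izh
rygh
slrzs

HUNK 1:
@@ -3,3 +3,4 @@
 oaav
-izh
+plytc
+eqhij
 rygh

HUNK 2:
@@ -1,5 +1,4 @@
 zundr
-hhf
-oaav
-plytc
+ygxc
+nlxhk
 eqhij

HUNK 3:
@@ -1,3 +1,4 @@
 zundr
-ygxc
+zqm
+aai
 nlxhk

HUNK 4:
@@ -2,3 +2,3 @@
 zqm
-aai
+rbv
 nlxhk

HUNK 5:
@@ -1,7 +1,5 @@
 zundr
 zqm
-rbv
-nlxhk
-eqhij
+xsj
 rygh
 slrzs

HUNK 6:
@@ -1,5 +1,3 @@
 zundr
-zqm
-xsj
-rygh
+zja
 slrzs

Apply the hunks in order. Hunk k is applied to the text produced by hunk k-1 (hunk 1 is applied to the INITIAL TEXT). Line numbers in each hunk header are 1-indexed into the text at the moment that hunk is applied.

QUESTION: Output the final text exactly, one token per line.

Answer: zundr
zja
slrzs

Derivation:
Hunk 1: at line 3 remove [izh] add [plytc,eqhij] -> 7 lines: zundr hhf oaav plytc eqhij rygh slrzs
Hunk 2: at line 1 remove [hhf,oaav,plytc] add [ygxc,nlxhk] -> 6 lines: zundr ygxc nlxhk eqhij rygh slrzs
Hunk 3: at line 1 remove [ygxc] add [zqm,aai] -> 7 lines: zundr zqm aai nlxhk eqhij rygh slrzs
Hunk 4: at line 2 remove [aai] add [rbv] -> 7 lines: zundr zqm rbv nlxhk eqhij rygh slrzs
Hunk 5: at line 1 remove [rbv,nlxhk,eqhij] add [xsj] -> 5 lines: zundr zqm xsj rygh slrzs
Hunk 6: at line 1 remove [zqm,xsj,rygh] add [zja] -> 3 lines: zundr zja slrzs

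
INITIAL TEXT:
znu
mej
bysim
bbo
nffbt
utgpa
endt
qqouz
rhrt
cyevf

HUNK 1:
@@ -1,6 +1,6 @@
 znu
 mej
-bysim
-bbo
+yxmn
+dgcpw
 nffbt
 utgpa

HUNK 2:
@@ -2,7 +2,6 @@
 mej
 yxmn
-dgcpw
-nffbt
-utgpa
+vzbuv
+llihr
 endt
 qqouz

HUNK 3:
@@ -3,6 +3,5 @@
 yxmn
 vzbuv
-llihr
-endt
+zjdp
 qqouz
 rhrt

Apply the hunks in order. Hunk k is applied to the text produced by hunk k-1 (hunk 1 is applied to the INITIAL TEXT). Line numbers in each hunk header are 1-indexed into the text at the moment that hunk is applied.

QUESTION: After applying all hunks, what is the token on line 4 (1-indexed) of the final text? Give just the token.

Answer: vzbuv

Derivation:
Hunk 1: at line 1 remove [bysim,bbo] add [yxmn,dgcpw] -> 10 lines: znu mej yxmn dgcpw nffbt utgpa endt qqouz rhrt cyevf
Hunk 2: at line 2 remove [dgcpw,nffbt,utgpa] add [vzbuv,llihr] -> 9 lines: znu mej yxmn vzbuv llihr endt qqouz rhrt cyevf
Hunk 3: at line 3 remove [llihr,endt] add [zjdp] -> 8 lines: znu mej yxmn vzbuv zjdp qqouz rhrt cyevf
Final line 4: vzbuv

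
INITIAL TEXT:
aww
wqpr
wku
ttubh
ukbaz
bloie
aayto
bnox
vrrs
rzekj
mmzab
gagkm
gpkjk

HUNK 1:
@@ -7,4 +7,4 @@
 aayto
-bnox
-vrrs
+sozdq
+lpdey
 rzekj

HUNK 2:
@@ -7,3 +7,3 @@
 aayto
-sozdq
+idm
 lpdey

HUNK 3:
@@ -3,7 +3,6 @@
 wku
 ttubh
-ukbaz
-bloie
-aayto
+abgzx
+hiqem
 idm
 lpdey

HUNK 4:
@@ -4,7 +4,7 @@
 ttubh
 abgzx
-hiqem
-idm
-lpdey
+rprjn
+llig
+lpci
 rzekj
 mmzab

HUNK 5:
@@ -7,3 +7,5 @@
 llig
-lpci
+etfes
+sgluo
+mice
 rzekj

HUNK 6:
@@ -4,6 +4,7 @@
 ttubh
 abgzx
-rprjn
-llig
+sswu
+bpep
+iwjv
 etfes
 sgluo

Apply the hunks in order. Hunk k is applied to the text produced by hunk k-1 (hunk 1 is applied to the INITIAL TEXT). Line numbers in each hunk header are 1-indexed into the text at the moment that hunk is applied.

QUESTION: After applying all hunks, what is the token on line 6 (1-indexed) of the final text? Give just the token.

Hunk 1: at line 7 remove [bnox,vrrs] add [sozdq,lpdey] -> 13 lines: aww wqpr wku ttubh ukbaz bloie aayto sozdq lpdey rzekj mmzab gagkm gpkjk
Hunk 2: at line 7 remove [sozdq] add [idm] -> 13 lines: aww wqpr wku ttubh ukbaz bloie aayto idm lpdey rzekj mmzab gagkm gpkjk
Hunk 3: at line 3 remove [ukbaz,bloie,aayto] add [abgzx,hiqem] -> 12 lines: aww wqpr wku ttubh abgzx hiqem idm lpdey rzekj mmzab gagkm gpkjk
Hunk 4: at line 4 remove [hiqem,idm,lpdey] add [rprjn,llig,lpci] -> 12 lines: aww wqpr wku ttubh abgzx rprjn llig lpci rzekj mmzab gagkm gpkjk
Hunk 5: at line 7 remove [lpci] add [etfes,sgluo,mice] -> 14 lines: aww wqpr wku ttubh abgzx rprjn llig etfes sgluo mice rzekj mmzab gagkm gpkjk
Hunk 6: at line 4 remove [rprjn,llig] add [sswu,bpep,iwjv] -> 15 lines: aww wqpr wku ttubh abgzx sswu bpep iwjv etfes sgluo mice rzekj mmzab gagkm gpkjk
Final line 6: sswu

Answer: sswu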